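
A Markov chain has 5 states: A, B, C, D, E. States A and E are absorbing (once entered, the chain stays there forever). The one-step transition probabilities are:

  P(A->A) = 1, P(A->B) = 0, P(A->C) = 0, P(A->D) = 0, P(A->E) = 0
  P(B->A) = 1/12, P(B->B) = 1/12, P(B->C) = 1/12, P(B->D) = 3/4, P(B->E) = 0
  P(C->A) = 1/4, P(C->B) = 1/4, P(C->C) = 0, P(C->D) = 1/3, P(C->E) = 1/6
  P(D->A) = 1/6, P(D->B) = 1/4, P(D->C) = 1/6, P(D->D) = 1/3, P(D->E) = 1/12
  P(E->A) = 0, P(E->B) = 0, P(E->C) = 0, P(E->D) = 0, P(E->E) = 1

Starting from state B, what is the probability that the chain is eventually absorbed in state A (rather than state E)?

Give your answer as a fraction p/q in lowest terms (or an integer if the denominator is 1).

Let a_i = P(absorbed in A | start in state i).
Boundary conditions: a_A = 1, a_E = 0.
For each transient state i, a_i = sum_j P(i->j) * a_j:
  a_B = 1/12*a_A + 1/12*a_B + 1/12*a_C + 3/4*a_D + 0*a_E
  a_C = 1/4*a_A + 1/4*a_B + 0*a_C + 1/3*a_D + 1/6*a_E
  a_D = 1/6*a_A + 1/4*a_B + 1/6*a_C + 1/3*a_D + 1/12*a_E

Substituting a_A = 1 and a_E = 0, rearrange to (I - Q) a = r where r[i] = P(i -> A):
  [11/12, -1/12, -3/4] . (a_B, a_C, a_D) = 1/12
  [-1/4, 1, -1/3] . (a_B, a_C, a_D) = 1/4
  [-1/4, -1/6, 2/3] . (a_B, a_C, a_D) = 1/6

Solving yields:
  a_B = 195/277
  a_C = 361/554
  a_D = 375/554

Starting state is B, so the absorption probability is a_B = 195/277.

Answer: 195/277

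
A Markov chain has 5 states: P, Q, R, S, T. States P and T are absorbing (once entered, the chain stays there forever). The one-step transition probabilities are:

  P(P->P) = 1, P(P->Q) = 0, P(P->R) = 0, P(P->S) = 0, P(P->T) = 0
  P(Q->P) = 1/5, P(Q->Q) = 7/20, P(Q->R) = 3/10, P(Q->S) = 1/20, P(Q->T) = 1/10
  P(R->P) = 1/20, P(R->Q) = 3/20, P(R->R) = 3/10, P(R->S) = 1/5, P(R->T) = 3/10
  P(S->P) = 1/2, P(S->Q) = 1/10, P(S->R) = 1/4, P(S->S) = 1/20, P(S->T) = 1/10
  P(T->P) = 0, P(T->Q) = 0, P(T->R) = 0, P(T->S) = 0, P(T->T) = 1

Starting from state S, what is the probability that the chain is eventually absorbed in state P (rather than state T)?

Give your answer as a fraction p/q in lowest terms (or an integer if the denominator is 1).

Let a_i = P(absorbed in P | start in state i).
Boundary conditions: a_P = 1, a_T = 0.
For each transient state i, a_i = sum_j P(i->j) * a_j:
  a_Q = 1/5*a_P + 7/20*a_Q + 3/10*a_R + 1/20*a_S + 1/10*a_T
  a_R = 1/20*a_P + 3/20*a_Q + 3/10*a_R + 1/5*a_S + 3/10*a_T
  a_S = 1/2*a_P + 1/10*a_Q + 1/4*a_R + 1/20*a_S + 1/10*a_T

Substituting a_P = 1 and a_T = 0, rearrange to (I - Q) a = r where r[i] = P(i -> P):
  [13/20, -3/10, -1/20] . (a_Q, a_R, a_S) = 1/5
  [-3/20, 7/10, -1/5] . (a_Q, a_R, a_S) = 1/20
  [-1/10, -1/4, 19/20] . (a_Q, a_R, a_S) = 1/2

Solving yields:
  a_Q = 1483/2765
  a_R = 211/553
  a_S = 1889/2765

Starting state is S, so the absorption probability is a_S = 1889/2765.

Answer: 1889/2765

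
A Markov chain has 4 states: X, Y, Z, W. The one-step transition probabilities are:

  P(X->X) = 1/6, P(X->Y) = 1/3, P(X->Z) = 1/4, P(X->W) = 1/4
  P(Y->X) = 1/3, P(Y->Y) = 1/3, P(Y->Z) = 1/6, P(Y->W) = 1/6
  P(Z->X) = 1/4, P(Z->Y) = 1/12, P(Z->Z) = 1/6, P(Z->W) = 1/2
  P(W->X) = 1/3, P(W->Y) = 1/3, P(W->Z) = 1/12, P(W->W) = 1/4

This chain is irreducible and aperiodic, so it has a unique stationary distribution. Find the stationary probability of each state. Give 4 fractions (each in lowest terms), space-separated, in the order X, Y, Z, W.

Answer: 262/957 93/319 160/957 256/957

Derivation:
The stationary distribution satisfies pi = pi * P, i.e.:
  pi_X = 1/6*pi_X + 1/3*pi_Y + 1/4*pi_Z + 1/3*pi_W
  pi_Y = 1/3*pi_X + 1/3*pi_Y + 1/12*pi_Z + 1/3*pi_W
  pi_Z = 1/4*pi_X + 1/6*pi_Y + 1/6*pi_Z + 1/12*pi_W
  pi_W = 1/4*pi_X + 1/6*pi_Y + 1/2*pi_Z + 1/4*pi_W
with normalization: pi_X + pi_Y + pi_Z + pi_W = 1.

Using the first 3 balance equations plus normalization, the linear system A*pi = b is:
  [-5/6, 1/3, 1/4, 1/3] . pi = 0
  [1/3, -2/3, 1/12, 1/3] . pi = 0
  [1/4, 1/6, -5/6, 1/12] . pi = 0
  [1, 1, 1, 1] . pi = 1

Solving yields:
  pi_X = 262/957
  pi_Y = 93/319
  pi_Z = 160/957
  pi_W = 256/957

Verification (pi * P):
  262/957*1/6 + 93/319*1/3 + 160/957*1/4 + 256/957*1/3 = 262/957 = pi_X  (ok)
  262/957*1/3 + 93/319*1/3 + 160/957*1/12 + 256/957*1/3 = 93/319 = pi_Y  (ok)
  262/957*1/4 + 93/319*1/6 + 160/957*1/6 + 256/957*1/12 = 160/957 = pi_Z  (ok)
  262/957*1/4 + 93/319*1/6 + 160/957*1/2 + 256/957*1/4 = 256/957 = pi_W  (ok)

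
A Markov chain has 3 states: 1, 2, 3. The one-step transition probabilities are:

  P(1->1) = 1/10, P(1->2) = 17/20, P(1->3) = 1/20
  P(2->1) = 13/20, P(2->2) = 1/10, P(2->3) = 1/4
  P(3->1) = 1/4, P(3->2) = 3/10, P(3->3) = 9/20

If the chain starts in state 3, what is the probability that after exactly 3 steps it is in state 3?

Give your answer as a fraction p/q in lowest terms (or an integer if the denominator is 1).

Answer: 483/2000

Derivation:
Computing P^3 by repeated multiplication:
P^1 =
  1: [1/10, 17/20, 1/20]
  2: [13/20, 1/10, 1/4]
  3: [1/4, 3/10, 9/20]
P^2 =
  1: [23/40, 37/200, 6/25]
  2: [77/400, 51/80, 17/100]
  3: [133/400, 151/400, 29/100]
P^3 =
  1: [951/4000, 2317/4000, 183/1000]
  2: [3809/8000, 2227/8000, 491/2000]
  3: [2809/8000, 3259/8000, 483/2000]

(P^3)[3 -> 3] = 483/2000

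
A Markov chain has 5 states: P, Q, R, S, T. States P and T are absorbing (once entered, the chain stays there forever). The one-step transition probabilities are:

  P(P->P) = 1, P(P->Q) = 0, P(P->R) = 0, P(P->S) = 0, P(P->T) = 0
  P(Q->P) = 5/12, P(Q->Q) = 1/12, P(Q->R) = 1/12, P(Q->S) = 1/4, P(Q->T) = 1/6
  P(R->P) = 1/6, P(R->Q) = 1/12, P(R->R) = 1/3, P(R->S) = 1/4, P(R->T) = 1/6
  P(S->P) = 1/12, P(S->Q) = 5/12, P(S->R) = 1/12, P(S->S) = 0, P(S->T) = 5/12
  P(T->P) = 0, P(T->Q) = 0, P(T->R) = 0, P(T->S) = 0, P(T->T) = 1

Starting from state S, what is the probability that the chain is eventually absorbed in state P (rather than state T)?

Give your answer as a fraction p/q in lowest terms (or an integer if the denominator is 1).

Let a_i = P(absorbed in P | start in state i).
Boundary conditions: a_P = 1, a_T = 0.
For each transient state i, a_i = sum_j P(i->j) * a_j:
  a_Q = 5/12*a_P + 1/12*a_Q + 1/12*a_R + 1/4*a_S + 1/6*a_T
  a_R = 1/6*a_P + 1/12*a_Q + 1/3*a_R + 1/4*a_S + 1/6*a_T
  a_S = 1/12*a_P + 5/12*a_Q + 1/12*a_R + 0*a_S + 5/12*a_T

Substituting a_P = 1 and a_T = 0, rearrange to (I - Q) a = r where r[i] = P(i -> P):
  [11/12, -1/12, -1/4] . (a_Q, a_R, a_S) = 5/12
  [-1/12, 2/3, -1/4] . (a_Q, a_R, a_S) = 1/6
  [-5/12, -1/12, 1] . (a_Q, a_R, a_S) = 1/12

Solving yields:
  a_Q = 58/97
  a_R = 45/97
  a_S = 36/97

Starting state is S, so the absorption probability is a_S = 36/97.

Answer: 36/97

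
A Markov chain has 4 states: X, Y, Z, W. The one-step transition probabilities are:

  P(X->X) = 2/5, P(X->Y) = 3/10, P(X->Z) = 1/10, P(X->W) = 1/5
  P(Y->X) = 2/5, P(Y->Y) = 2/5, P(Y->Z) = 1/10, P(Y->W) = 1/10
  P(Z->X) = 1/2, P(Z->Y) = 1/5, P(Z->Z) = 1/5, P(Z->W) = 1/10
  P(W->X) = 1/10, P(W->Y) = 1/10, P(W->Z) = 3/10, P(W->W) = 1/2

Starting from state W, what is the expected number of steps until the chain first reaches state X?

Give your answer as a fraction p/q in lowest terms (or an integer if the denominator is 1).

Let h_i = expected steps to first reach X from state i.
Boundary: h_X = 0.
First-step equations for the other states:
  h_Y = 1 + 2/5*h_X + 2/5*h_Y + 1/10*h_Z + 1/10*h_W
  h_Z = 1 + 1/2*h_X + 1/5*h_Y + 1/5*h_Z + 1/10*h_W
  h_W = 1 + 1/10*h_X + 1/10*h_Y + 3/10*h_Z + 1/2*h_W

Substituting h_X = 0 and rearranging gives the linear system (I - Q) h = 1:
  [3/5, -1/10, -1/10] . (h_Y, h_Z, h_W) = 1
  [-1/5, 4/5, -1/10] . (h_Y, h_Z, h_W) = 1
  [-1/10, -3/10, 1/2] . (h_Y, h_Z, h_W) = 1

Solving yields:
  h_Y = 540/197
  h_Z = 480/197
  h_W = 790/197

Starting state is W, so the expected hitting time is h_W = 790/197.

Answer: 790/197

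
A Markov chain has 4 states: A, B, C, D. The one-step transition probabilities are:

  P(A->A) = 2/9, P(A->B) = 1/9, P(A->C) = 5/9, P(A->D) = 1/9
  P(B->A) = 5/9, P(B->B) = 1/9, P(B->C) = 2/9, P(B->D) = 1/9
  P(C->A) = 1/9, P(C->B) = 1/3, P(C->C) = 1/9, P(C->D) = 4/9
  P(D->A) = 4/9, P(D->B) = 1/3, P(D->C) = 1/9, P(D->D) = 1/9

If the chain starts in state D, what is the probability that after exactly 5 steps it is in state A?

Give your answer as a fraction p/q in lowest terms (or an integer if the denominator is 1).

Computing P^5 by repeated multiplication:
P^1 =
  A: [2/9, 1/9, 5/9, 1/9]
  B: [5/9, 1/9, 2/9, 1/9]
  C: [1/9, 1/3, 1/9, 4/9]
  D: [4/9, 1/3, 1/9, 1/9]
P^2 =
  A: [2/9, 7/27, 2/9, 8/27]
  B: [7/27, 5/27, 10/27, 5/27]
  C: [34/81, 19/81, 16/81, 4/27]
  D: [28/81, 13/81, 28/81, 4/27]
P^3 =
  A: [85/243, 55/243, 58/243, 5/27]
  B: [23/81, 19/81, 20/81, 19/81]
  C: [227/729, 137/729, 236/729, 43/243]
  D: [197/729, 161/729, 206/729, 55/243]
P^4 =
  A: [683/2187, 449/2187, 638/2187, 139/729]
  B: [79/243, 53/243, 64/243, 47/243]
  C: [1891/6561, 1459/6561, 1774/6561, 479/2187]
  D: [2065/6561, 1471/6561, 1678/6561, 449/2187]
P^5 =
  A: [5917/19683, 4297/19683, 5368/19683, 1367/6561]
  B: [25/81, 155/729, 68/243, 145/729]
  C: [18599/59049, 12983/59049, 15584/59049, 3961/19683]
  D: [18551/59049, 12611/59049, 16292/59049, 3865/19683]

(P^5)[D -> A] = 18551/59049

Answer: 18551/59049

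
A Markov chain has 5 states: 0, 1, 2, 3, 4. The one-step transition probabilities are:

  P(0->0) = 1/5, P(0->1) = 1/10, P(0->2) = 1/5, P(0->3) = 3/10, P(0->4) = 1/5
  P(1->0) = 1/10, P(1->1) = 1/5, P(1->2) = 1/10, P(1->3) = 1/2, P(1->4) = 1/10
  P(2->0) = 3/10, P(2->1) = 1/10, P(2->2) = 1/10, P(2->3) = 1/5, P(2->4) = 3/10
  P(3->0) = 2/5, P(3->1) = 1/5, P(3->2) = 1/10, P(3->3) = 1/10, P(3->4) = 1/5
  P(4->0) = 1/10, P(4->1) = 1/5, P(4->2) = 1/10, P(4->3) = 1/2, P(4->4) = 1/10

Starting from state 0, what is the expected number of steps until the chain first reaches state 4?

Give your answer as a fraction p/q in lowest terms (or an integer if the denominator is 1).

Let h_i = expected steps to first reach 4 from state i.
Boundary: h_4 = 0.
First-step equations for the other states:
  h_0 = 1 + 1/5*h_0 + 1/10*h_1 + 1/5*h_2 + 3/10*h_3 + 1/5*h_4
  h_1 = 1 + 1/10*h_0 + 1/5*h_1 + 1/10*h_2 + 1/2*h_3 + 1/10*h_4
  h_2 = 1 + 3/10*h_0 + 1/10*h_1 + 1/10*h_2 + 1/5*h_3 + 3/10*h_4
  h_3 = 1 + 2/5*h_0 + 1/5*h_1 + 1/10*h_2 + 1/10*h_3 + 1/5*h_4

Substituting h_4 = 0 and rearranging gives the linear system (I - Q) h = 1:
  [4/5, -1/10, -1/5, -3/10] . (h_0, h_1, h_2, h_3) = 1
  [-1/10, 4/5, -1/10, -1/2] . (h_0, h_1, h_2, h_3) = 1
  [-3/10, -1/10, 9/10, -1/5] . (h_0, h_1, h_2, h_3) = 1
  [-2/5, -1/5, -1/10, 9/10] . (h_0, h_1, h_2, h_3) = 1

Solving yields:
  h_0 = 5780/1159
  h_1 = 6505/1159
  h_2 = 5245/1159
  h_3 = 5885/1159

Starting state is 0, so the expected hitting time is h_0 = 5780/1159.

Answer: 5780/1159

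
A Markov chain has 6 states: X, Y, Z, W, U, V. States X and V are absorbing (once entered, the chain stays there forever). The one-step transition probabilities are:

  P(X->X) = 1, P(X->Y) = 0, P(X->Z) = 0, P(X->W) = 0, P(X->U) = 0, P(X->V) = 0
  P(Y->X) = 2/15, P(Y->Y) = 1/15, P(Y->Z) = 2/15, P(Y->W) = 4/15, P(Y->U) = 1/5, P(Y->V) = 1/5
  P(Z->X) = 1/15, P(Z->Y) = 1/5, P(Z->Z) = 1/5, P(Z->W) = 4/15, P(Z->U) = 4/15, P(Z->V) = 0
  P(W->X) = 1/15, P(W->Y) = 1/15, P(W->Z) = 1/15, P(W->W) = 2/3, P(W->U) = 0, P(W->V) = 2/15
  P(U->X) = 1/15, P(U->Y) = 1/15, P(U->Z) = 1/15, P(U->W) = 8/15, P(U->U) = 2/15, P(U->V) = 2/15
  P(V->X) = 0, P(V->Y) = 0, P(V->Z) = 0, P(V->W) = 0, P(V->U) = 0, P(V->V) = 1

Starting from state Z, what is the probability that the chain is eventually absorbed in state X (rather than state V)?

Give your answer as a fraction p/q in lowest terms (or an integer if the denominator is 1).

Answer: 242/577

Derivation:
Let a_i = P(absorbed in X | start in state i).
Boundary conditions: a_X = 1, a_V = 0.
For each transient state i, a_i = sum_j P(i->j) * a_j:
  a_Y = 2/15*a_X + 1/15*a_Y + 2/15*a_Z + 4/15*a_W + 1/5*a_U + 1/5*a_V
  a_Z = 1/15*a_X + 1/5*a_Y + 1/5*a_Z + 4/15*a_W + 4/15*a_U + 0*a_V
  a_W = 1/15*a_X + 1/15*a_Y + 1/15*a_Z + 2/3*a_W + 0*a_U + 2/15*a_V
  a_U = 1/15*a_X + 1/15*a_Y + 1/15*a_Z + 8/15*a_W + 2/15*a_U + 2/15*a_V

Substituting a_X = 1 and a_V = 0, rearrange to (I - Q) a = r where r[i] = P(i -> X):
  [14/15, -2/15, -4/15, -1/5] . (a_Y, a_Z, a_W, a_U) = 2/15
  [-1/5, 4/5, -4/15, -4/15] . (a_Y, a_Z, a_W, a_U) = 1/15
  [-1/15, -1/15, 1/3, 0] . (a_Y, a_Z, a_W, a_U) = 1/15
  [-1/15, -1/15, -8/15, 13/15] . (a_Y, a_Z, a_W, a_U) = 1/15

Solving yields:
  a_Y = 221/577
  a_Z = 242/577
  a_W = 208/577
  a_U = 208/577

Starting state is Z, so the absorption probability is a_Z = 242/577.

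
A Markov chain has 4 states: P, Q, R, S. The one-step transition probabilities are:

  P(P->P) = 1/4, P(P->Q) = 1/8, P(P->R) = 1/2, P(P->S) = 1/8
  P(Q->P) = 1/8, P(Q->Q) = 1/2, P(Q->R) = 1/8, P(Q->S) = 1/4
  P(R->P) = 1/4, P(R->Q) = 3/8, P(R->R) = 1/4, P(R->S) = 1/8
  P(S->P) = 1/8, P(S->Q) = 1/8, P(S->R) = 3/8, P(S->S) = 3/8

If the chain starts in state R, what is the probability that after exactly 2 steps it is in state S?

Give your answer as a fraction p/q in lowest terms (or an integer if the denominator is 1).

Computing P^2 by repeated multiplication:
P^1 =
  P: [1/4, 1/8, 1/2, 1/8]
  Q: [1/8, 1/2, 1/8, 1/4]
  R: [1/4, 3/8, 1/4, 1/8]
  S: [1/8, 1/8, 3/8, 3/8]
P^2 =
  P: [7/32, 19/64, 5/16, 11/64]
  Q: [5/32, 11/32, 1/4, 1/4]
  R: [3/16, 21/64, 9/32, 13/64]
  S: [3/16, 17/64, 5/16, 15/64]

(P^2)[R -> S] = 13/64

Answer: 13/64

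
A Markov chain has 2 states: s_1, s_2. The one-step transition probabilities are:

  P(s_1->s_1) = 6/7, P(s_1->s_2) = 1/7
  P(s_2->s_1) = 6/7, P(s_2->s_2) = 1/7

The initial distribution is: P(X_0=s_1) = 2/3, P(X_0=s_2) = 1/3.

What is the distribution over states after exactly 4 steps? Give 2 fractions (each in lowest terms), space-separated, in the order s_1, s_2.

Propagating the distribution step by step (d_{t+1} = d_t * P):
d_0 = (s_1=2/3, s_2=1/3)
  d_1[s_1] = 2/3*6/7 + 1/3*6/7 = 6/7
  d_1[s_2] = 2/3*1/7 + 1/3*1/7 = 1/7
d_1 = (s_1=6/7, s_2=1/7)
  d_2[s_1] = 6/7*6/7 + 1/7*6/7 = 6/7
  d_2[s_2] = 6/7*1/7 + 1/7*1/7 = 1/7
d_2 = (s_1=6/7, s_2=1/7)
  d_3[s_1] = 6/7*6/7 + 1/7*6/7 = 6/7
  d_3[s_2] = 6/7*1/7 + 1/7*1/7 = 1/7
d_3 = (s_1=6/7, s_2=1/7)
  d_4[s_1] = 6/7*6/7 + 1/7*6/7 = 6/7
  d_4[s_2] = 6/7*1/7 + 1/7*1/7 = 1/7
d_4 = (s_1=6/7, s_2=1/7)

Answer: 6/7 1/7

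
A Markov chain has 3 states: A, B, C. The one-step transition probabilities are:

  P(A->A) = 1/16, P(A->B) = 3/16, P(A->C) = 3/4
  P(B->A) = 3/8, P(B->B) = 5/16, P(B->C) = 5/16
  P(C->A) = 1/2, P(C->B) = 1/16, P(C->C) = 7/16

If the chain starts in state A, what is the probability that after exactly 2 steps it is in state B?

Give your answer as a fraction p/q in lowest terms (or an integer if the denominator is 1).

Computing P^2 by repeated multiplication:
P^1 =
  A: [1/16, 3/16, 3/4]
  B: [3/8, 5/16, 5/16]
  C: [1/2, 1/16, 7/16]
P^2 =
  A: [115/256, 15/128, 111/256]
  B: [19/64, 3/16, 33/64]
  C: [35/128, 9/64, 75/128]

(P^2)[A -> B] = 15/128

Answer: 15/128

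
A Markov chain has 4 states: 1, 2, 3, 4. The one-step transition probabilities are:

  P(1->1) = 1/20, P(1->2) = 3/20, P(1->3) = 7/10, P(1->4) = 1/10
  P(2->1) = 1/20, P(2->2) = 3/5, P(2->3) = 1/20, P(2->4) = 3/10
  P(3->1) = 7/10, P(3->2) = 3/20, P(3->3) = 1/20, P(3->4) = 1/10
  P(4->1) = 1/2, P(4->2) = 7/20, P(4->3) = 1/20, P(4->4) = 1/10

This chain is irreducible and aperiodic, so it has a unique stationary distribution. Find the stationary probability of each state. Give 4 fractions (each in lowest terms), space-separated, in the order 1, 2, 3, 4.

Answer: 3/11 1/3 5/22 1/6

Derivation:
The stationary distribution satisfies pi = pi * P, i.e.:
  pi_1 = 1/20*pi_1 + 1/20*pi_2 + 7/10*pi_3 + 1/2*pi_4
  pi_2 = 3/20*pi_1 + 3/5*pi_2 + 3/20*pi_3 + 7/20*pi_4
  pi_3 = 7/10*pi_1 + 1/20*pi_2 + 1/20*pi_3 + 1/20*pi_4
  pi_4 = 1/10*pi_1 + 3/10*pi_2 + 1/10*pi_3 + 1/10*pi_4
with normalization: pi_1 + pi_2 + pi_3 + pi_4 = 1.

Using the first 3 balance equations plus normalization, the linear system A*pi = b is:
  [-19/20, 1/20, 7/10, 1/2] . pi = 0
  [3/20, -2/5, 3/20, 7/20] . pi = 0
  [7/10, 1/20, -19/20, 1/20] . pi = 0
  [1, 1, 1, 1] . pi = 1

Solving yields:
  pi_1 = 3/11
  pi_2 = 1/3
  pi_3 = 5/22
  pi_4 = 1/6

Verification (pi * P):
  3/11*1/20 + 1/3*1/20 + 5/22*7/10 + 1/6*1/2 = 3/11 = pi_1  (ok)
  3/11*3/20 + 1/3*3/5 + 5/22*3/20 + 1/6*7/20 = 1/3 = pi_2  (ok)
  3/11*7/10 + 1/3*1/20 + 5/22*1/20 + 1/6*1/20 = 5/22 = pi_3  (ok)
  3/11*1/10 + 1/3*3/10 + 5/22*1/10 + 1/6*1/10 = 1/6 = pi_4  (ok)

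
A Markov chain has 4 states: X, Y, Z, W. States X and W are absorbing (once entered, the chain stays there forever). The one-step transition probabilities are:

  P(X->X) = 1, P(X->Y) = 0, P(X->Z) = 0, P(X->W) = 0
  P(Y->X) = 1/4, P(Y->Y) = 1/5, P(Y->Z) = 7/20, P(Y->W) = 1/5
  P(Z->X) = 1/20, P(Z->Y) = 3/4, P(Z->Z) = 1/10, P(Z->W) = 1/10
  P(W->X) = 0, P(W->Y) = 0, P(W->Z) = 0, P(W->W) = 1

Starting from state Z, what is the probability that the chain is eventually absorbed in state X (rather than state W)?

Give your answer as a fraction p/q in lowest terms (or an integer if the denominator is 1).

Let a_i = P(absorbed in X | start in state i).
Boundary conditions: a_X = 1, a_W = 0.
For each transient state i, a_i = sum_j P(i->j) * a_j:
  a_Y = 1/4*a_X + 1/5*a_Y + 7/20*a_Z + 1/5*a_W
  a_Z = 1/20*a_X + 3/4*a_Y + 1/10*a_Z + 1/10*a_W

Substituting a_X = 1 and a_W = 0, rearrange to (I - Q) a = r where r[i] = P(i -> X):
  [4/5, -7/20] . (a_Y, a_Z) = 1/4
  [-3/4, 9/10] . (a_Y, a_Z) = 1/20

Solving yields:
  a_Y = 97/183
  a_Z = 91/183

Starting state is Z, so the absorption probability is a_Z = 91/183.

Answer: 91/183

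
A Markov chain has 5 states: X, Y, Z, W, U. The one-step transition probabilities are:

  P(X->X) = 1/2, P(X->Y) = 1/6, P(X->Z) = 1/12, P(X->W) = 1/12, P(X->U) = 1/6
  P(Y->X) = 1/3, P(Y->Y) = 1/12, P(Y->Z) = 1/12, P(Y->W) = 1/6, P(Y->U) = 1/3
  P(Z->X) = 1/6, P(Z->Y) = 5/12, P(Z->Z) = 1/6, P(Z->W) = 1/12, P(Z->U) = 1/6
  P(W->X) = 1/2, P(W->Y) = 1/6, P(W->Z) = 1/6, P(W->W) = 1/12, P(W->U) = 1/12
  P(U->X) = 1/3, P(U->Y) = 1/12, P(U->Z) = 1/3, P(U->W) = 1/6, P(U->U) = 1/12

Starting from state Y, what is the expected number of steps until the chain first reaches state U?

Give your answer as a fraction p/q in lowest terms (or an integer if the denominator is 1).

Let h_i = expected steps to first reach U from state i.
Boundary: h_U = 0.
First-step equations for the other states:
  h_X = 1 + 1/2*h_X + 1/6*h_Y + 1/12*h_Z + 1/12*h_W + 1/6*h_U
  h_Y = 1 + 1/3*h_X + 1/12*h_Y + 1/12*h_Z + 1/6*h_W + 1/3*h_U
  h_Z = 1 + 1/6*h_X + 5/12*h_Y + 1/6*h_Z + 1/12*h_W + 1/6*h_U
  h_W = 1 + 1/2*h_X + 1/6*h_Y + 1/6*h_Z + 1/12*h_W + 1/12*h_U

Substituting h_U = 0 and rearranging gives the linear system (I - Q) h = 1:
  [1/2, -1/6, -1/12, -1/12] . (h_X, h_Y, h_Z, h_W) = 1
  [-1/3, 11/12, -1/12, -1/6] . (h_X, h_Y, h_Z, h_W) = 1
  [-1/6, -5/12, 5/6, -1/12] . (h_X, h_Y, h_Z, h_W) = 1
  [-1/2, -1/6, -1/6, 11/12] . (h_X, h_Y, h_Z, h_W) = 1

Solving yields:
  h_X = 1713/322
  h_Y = 730/161
  h_Z = 822/161
  h_W = 925/161

Starting state is Y, so the expected hitting time is h_Y = 730/161.

Answer: 730/161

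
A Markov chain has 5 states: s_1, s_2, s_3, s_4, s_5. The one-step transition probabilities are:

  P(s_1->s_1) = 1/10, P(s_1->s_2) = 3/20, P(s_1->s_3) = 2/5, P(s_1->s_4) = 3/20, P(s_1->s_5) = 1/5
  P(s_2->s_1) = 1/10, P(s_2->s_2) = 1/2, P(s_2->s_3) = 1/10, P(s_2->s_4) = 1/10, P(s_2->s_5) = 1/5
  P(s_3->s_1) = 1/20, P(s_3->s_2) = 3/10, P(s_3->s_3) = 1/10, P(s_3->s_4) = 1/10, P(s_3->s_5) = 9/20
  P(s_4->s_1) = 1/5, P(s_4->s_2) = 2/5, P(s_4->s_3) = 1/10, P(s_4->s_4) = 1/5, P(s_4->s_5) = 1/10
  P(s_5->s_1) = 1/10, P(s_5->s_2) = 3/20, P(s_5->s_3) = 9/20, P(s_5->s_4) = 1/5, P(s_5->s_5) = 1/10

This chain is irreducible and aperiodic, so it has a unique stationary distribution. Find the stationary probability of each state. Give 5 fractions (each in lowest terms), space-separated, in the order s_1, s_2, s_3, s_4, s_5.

The stationary distribution satisfies pi = pi * P, i.e.:
  pi_s_1 = 1/10*pi_s_1 + 1/10*pi_s_2 + 1/20*pi_s_3 + 1/5*pi_s_4 + 1/10*pi_s_5
  pi_s_2 = 3/20*pi_s_1 + 1/2*pi_s_2 + 3/10*pi_s_3 + 2/5*pi_s_4 + 3/20*pi_s_5
  pi_s_3 = 2/5*pi_s_1 + 1/10*pi_s_2 + 1/10*pi_s_3 + 1/10*pi_s_4 + 9/20*pi_s_5
  pi_s_4 = 3/20*pi_s_1 + 1/10*pi_s_2 + 1/10*pi_s_3 + 1/5*pi_s_4 + 1/5*pi_s_5
  pi_s_5 = 1/5*pi_s_1 + 1/5*pi_s_2 + 9/20*pi_s_3 + 1/10*pi_s_4 + 1/10*pi_s_5
with normalization: pi_s_1 + pi_s_2 + pi_s_3 + pi_s_4 + pi_s_5 = 1.

Using the first 4 balance equations plus normalization, the linear system A*pi = b is:
  [-9/10, 1/10, 1/20, 1/5, 1/10] . pi = 0
  [3/20, -1/2, 3/10, 2/5, 3/20] . pi = 0
  [2/5, 1/10, -9/10, 1/10, 9/20] . pi = 0
  [3/20, 1/10, 1/10, -4/5, 1/5] . pi = 0
  [1, 1, 1, 1, 1] . pi = 1

Solving yields:
  pi_s_1 = 3861/37214
  pi_s_2 = 24759/74428
  pi_s_3 = 7693/37214
  pi_s_4 = 10485/74428
  pi_s_5 = 4019/18607

Verification (pi * P):
  3861/37214*1/10 + 24759/74428*1/10 + 7693/37214*1/20 + 10485/74428*1/5 + 4019/18607*1/10 = 3861/37214 = pi_s_1  (ok)
  3861/37214*3/20 + 24759/74428*1/2 + 7693/37214*3/10 + 10485/74428*2/5 + 4019/18607*3/20 = 24759/74428 = pi_s_2  (ok)
  3861/37214*2/5 + 24759/74428*1/10 + 7693/37214*1/10 + 10485/74428*1/10 + 4019/18607*9/20 = 7693/37214 = pi_s_3  (ok)
  3861/37214*3/20 + 24759/74428*1/10 + 7693/37214*1/10 + 10485/74428*1/5 + 4019/18607*1/5 = 10485/74428 = pi_s_4  (ok)
  3861/37214*1/5 + 24759/74428*1/5 + 7693/37214*9/20 + 10485/74428*1/10 + 4019/18607*1/10 = 4019/18607 = pi_s_5  (ok)

Answer: 3861/37214 24759/74428 7693/37214 10485/74428 4019/18607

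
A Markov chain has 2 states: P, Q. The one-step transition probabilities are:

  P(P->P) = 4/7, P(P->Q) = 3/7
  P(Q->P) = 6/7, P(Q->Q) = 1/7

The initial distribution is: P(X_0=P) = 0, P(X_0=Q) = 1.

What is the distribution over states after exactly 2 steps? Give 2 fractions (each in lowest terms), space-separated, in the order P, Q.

Answer: 30/49 19/49

Derivation:
Propagating the distribution step by step (d_{t+1} = d_t * P):
d_0 = (P=0, Q=1)
  d_1[P] = 0*4/7 + 1*6/7 = 6/7
  d_1[Q] = 0*3/7 + 1*1/7 = 1/7
d_1 = (P=6/7, Q=1/7)
  d_2[P] = 6/7*4/7 + 1/7*6/7 = 30/49
  d_2[Q] = 6/7*3/7 + 1/7*1/7 = 19/49
d_2 = (P=30/49, Q=19/49)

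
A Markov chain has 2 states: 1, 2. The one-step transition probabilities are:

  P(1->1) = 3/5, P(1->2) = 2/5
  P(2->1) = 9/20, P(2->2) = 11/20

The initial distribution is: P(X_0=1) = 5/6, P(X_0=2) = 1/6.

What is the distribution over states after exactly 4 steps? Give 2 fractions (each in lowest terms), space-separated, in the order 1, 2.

Propagating the distribution step by step (d_{t+1} = d_t * P):
d_0 = (1=5/6, 2=1/6)
  d_1[1] = 5/6*3/5 + 1/6*9/20 = 23/40
  d_1[2] = 5/6*2/5 + 1/6*11/20 = 17/40
d_1 = (1=23/40, 2=17/40)
  d_2[1] = 23/40*3/5 + 17/40*9/20 = 429/800
  d_2[2] = 23/40*2/5 + 17/40*11/20 = 371/800
d_2 = (1=429/800, 2=371/800)
  d_3[1] = 429/800*3/5 + 371/800*9/20 = 8487/16000
  d_3[2] = 429/800*2/5 + 371/800*11/20 = 7513/16000
d_3 = (1=8487/16000, 2=7513/16000)
  d_4[1] = 8487/16000*3/5 + 7513/16000*9/20 = 169461/320000
  d_4[2] = 8487/16000*2/5 + 7513/16000*11/20 = 150539/320000
d_4 = (1=169461/320000, 2=150539/320000)

Answer: 169461/320000 150539/320000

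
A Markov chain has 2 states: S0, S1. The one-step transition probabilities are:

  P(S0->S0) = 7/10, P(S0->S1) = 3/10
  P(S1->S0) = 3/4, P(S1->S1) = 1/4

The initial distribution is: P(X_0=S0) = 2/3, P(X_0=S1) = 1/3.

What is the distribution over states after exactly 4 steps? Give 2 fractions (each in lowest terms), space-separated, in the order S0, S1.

Answer: 342857/480000 137143/480000

Derivation:
Propagating the distribution step by step (d_{t+1} = d_t * P):
d_0 = (S0=2/3, S1=1/3)
  d_1[S0] = 2/3*7/10 + 1/3*3/4 = 43/60
  d_1[S1] = 2/3*3/10 + 1/3*1/4 = 17/60
d_1 = (S0=43/60, S1=17/60)
  d_2[S0] = 43/60*7/10 + 17/60*3/4 = 857/1200
  d_2[S1] = 43/60*3/10 + 17/60*1/4 = 343/1200
d_2 = (S0=857/1200, S1=343/1200)
  d_3[S0] = 857/1200*7/10 + 343/1200*3/4 = 17143/24000
  d_3[S1] = 857/1200*3/10 + 343/1200*1/4 = 6857/24000
d_3 = (S0=17143/24000, S1=6857/24000)
  d_4[S0] = 17143/24000*7/10 + 6857/24000*3/4 = 342857/480000
  d_4[S1] = 17143/24000*3/10 + 6857/24000*1/4 = 137143/480000
d_4 = (S0=342857/480000, S1=137143/480000)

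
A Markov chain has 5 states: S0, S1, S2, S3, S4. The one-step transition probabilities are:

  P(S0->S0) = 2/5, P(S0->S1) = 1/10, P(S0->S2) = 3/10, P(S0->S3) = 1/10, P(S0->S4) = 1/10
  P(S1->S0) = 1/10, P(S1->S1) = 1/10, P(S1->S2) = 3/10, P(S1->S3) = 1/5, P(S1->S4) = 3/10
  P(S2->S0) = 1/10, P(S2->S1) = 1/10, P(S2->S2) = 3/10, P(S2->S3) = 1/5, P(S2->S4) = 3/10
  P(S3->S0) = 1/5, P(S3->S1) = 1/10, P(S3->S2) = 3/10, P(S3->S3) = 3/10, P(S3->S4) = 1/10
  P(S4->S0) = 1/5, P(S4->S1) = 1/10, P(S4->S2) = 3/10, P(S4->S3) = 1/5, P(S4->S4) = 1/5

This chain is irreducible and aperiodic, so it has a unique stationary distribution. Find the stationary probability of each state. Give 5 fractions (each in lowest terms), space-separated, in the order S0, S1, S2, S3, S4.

The stationary distribution satisfies pi = pi * P, i.e.:
  pi_S0 = 2/5*pi_S0 + 1/10*pi_S1 + 1/10*pi_S2 + 1/5*pi_S3 + 1/5*pi_S4
  pi_S1 = 1/10*pi_S0 + 1/10*pi_S1 + 1/10*pi_S2 + 1/10*pi_S3 + 1/10*pi_S4
  pi_S2 = 3/10*pi_S0 + 3/10*pi_S1 + 3/10*pi_S2 + 3/10*pi_S3 + 3/10*pi_S4
  pi_S3 = 1/10*pi_S0 + 1/5*pi_S1 + 1/5*pi_S2 + 3/10*pi_S3 + 1/5*pi_S4
  pi_S4 = 1/10*pi_S0 + 3/10*pi_S1 + 3/10*pi_S2 + 1/10*pi_S3 + 1/5*pi_S4
with normalization: pi_S0 + pi_S1 + pi_S2 + pi_S3 + pi_S4 = 1.

Using the first 4 balance equations plus normalization, the linear system A*pi = b is:
  [-3/5, 1/10, 1/10, 1/5, 1/5] . pi = 0
  [1/10, -9/10, 1/10, 1/10, 1/10] . pi = 0
  [3/10, 3/10, -7/10, 3/10, 3/10] . pi = 0
  [1/10, 1/5, 1/5, -7/10, 1/5] . pi = 0
  [1, 1, 1, 1, 1] . pi = 1

Solving yields:
  pi_S0 = 1/5
  pi_S1 = 1/10
  pi_S2 = 3/10
  pi_S3 = 1/5
  pi_S4 = 1/5

Verification (pi * P):
  1/5*2/5 + 1/10*1/10 + 3/10*1/10 + 1/5*1/5 + 1/5*1/5 = 1/5 = pi_S0  (ok)
  1/5*1/10 + 1/10*1/10 + 3/10*1/10 + 1/5*1/10 + 1/5*1/10 = 1/10 = pi_S1  (ok)
  1/5*3/10 + 1/10*3/10 + 3/10*3/10 + 1/5*3/10 + 1/5*3/10 = 3/10 = pi_S2  (ok)
  1/5*1/10 + 1/10*1/5 + 3/10*1/5 + 1/5*3/10 + 1/5*1/5 = 1/5 = pi_S3  (ok)
  1/5*1/10 + 1/10*3/10 + 3/10*3/10 + 1/5*1/10 + 1/5*1/5 = 1/5 = pi_S4  (ok)

Answer: 1/5 1/10 3/10 1/5 1/5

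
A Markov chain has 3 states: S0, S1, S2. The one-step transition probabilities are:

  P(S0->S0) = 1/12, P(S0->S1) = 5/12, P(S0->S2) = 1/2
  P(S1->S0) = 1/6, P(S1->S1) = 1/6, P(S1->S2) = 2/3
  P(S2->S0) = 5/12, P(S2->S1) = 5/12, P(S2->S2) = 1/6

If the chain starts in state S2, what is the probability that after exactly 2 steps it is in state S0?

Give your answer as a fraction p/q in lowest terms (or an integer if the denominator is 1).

Answer: 25/144

Derivation:
Computing P^2 by repeated multiplication:
P^1 =
  S0: [1/12, 5/12, 1/2]
  S1: [1/6, 1/6, 2/3]
  S2: [5/12, 5/12, 1/6]
P^2 =
  S0: [41/144, 5/16, 29/72]
  S1: [23/72, 3/8, 11/36]
  S2: [25/144, 5/16, 37/72]

(P^2)[S2 -> S0] = 25/144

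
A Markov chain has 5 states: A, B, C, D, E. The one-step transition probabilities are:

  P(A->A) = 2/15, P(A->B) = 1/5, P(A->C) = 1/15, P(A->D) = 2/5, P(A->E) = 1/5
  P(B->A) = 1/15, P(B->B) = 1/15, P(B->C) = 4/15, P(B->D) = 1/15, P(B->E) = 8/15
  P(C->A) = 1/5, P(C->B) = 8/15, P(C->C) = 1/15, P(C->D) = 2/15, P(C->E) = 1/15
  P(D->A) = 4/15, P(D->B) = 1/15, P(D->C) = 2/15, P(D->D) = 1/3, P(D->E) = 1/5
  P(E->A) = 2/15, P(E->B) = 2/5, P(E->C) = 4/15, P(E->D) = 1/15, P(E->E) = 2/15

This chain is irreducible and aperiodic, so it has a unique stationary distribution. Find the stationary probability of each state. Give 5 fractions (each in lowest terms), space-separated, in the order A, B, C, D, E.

Answer: 8546/56259 743/2961 9977/56259 3302/18753 653/2679

Derivation:
The stationary distribution satisfies pi = pi * P, i.e.:
  pi_A = 2/15*pi_A + 1/15*pi_B + 1/5*pi_C + 4/15*pi_D + 2/15*pi_E
  pi_B = 1/5*pi_A + 1/15*pi_B + 8/15*pi_C + 1/15*pi_D + 2/5*pi_E
  pi_C = 1/15*pi_A + 4/15*pi_B + 1/15*pi_C + 2/15*pi_D + 4/15*pi_E
  pi_D = 2/5*pi_A + 1/15*pi_B + 2/15*pi_C + 1/3*pi_D + 1/15*pi_E
  pi_E = 1/5*pi_A + 8/15*pi_B + 1/15*pi_C + 1/5*pi_D + 2/15*pi_E
with normalization: pi_A + pi_B + pi_C + pi_D + pi_E = 1.

Using the first 4 balance equations plus normalization, the linear system A*pi = b is:
  [-13/15, 1/15, 1/5, 4/15, 2/15] . pi = 0
  [1/5, -14/15, 8/15, 1/15, 2/5] . pi = 0
  [1/15, 4/15, -14/15, 2/15, 4/15] . pi = 0
  [2/5, 1/15, 2/15, -2/3, 1/15] . pi = 0
  [1, 1, 1, 1, 1] . pi = 1

Solving yields:
  pi_A = 8546/56259
  pi_B = 743/2961
  pi_C = 9977/56259
  pi_D = 3302/18753
  pi_E = 653/2679

Verification (pi * P):
  8546/56259*2/15 + 743/2961*1/15 + 9977/56259*1/5 + 3302/18753*4/15 + 653/2679*2/15 = 8546/56259 = pi_A  (ok)
  8546/56259*1/5 + 743/2961*1/15 + 9977/56259*8/15 + 3302/18753*1/15 + 653/2679*2/5 = 743/2961 = pi_B  (ok)
  8546/56259*1/15 + 743/2961*4/15 + 9977/56259*1/15 + 3302/18753*2/15 + 653/2679*4/15 = 9977/56259 = pi_C  (ok)
  8546/56259*2/5 + 743/2961*1/15 + 9977/56259*2/15 + 3302/18753*1/3 + 653/2679*1/15 = 3302/18753 = pi_D  (ok)
  8546/56259*1/5 + 743/2961*8/15 + 9977/56259*1/15 + 3302/18753*1/5 + 653/2679*2/15 = 653/2679 = pi_E  (ok)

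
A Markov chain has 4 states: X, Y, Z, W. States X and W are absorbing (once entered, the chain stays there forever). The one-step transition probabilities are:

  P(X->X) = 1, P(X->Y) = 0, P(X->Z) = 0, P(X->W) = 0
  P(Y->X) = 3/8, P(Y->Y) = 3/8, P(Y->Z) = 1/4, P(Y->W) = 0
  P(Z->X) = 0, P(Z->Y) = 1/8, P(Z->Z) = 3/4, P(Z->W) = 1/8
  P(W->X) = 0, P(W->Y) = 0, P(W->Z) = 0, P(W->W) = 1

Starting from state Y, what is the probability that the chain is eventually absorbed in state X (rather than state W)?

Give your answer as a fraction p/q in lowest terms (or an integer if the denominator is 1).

Answer: 3/4

Derivation:
Let a_i = P(absorbed in X | start in state i).
Boundary conditions: a_X = 1, a_W = 0.
For each transient state i, a_i = sum_j P(i->j) * a_j:
  a_Y = 3/8*a_X + 3/8*a_Y + 1/4*a_Z + 0*a_W
  a_Z = 0*a_X + 1/8*a_Y + 3/4*a_Z + 1/8*a_W

Substituting a_X = 1 and a_W = 0, rearrange to (I - Q) a = r where r[i] = P(i -> X):
  [5/8, -1/4] . (a_Y, a_Z) = 3/8
  [-1/8, 1/4] . (a_Y, a_Z) = 0

Solving yields:
  a_Y = 3/4
  a_Z = 3/8

Starting state is Y, so the absorption probability is a_Y = 3/4.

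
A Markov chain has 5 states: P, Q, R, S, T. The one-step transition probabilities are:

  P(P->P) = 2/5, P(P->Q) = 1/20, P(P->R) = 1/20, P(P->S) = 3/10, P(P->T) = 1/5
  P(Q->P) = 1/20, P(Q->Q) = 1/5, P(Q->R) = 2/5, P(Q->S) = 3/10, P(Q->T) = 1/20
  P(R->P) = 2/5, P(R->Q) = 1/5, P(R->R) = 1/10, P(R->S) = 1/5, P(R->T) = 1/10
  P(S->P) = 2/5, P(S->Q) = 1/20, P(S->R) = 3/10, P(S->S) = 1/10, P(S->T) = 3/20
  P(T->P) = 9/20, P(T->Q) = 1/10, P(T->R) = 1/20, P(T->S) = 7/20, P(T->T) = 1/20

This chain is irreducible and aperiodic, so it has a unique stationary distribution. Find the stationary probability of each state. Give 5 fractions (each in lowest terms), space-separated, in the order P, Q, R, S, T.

The stationary distribution satisfies pi = pi * P, i.e.:
  pi_P = 2/5*pi_P + 1/20*pi_Q + 2/5*pi_R + 2/5*pi_S + 9/20*pi_T
  pi_Q = 1/20*pi_P + 1/5*pi_Q + 1/5*pi_R + 1/20*pi_S + 1/10*pi_T
  pi_R = 1/20*pi_P + 2/5*pi_Q + 1/10*pi_R + 3/10*pi_S + 1/20*pi_T
  pi_S = 3/10*pi_P + 3/10*pi_Q + 1/5*pi_R + 1/10*pi_S + 7/20*pi_T
  pi_T = 1/5*pi_P + 1/20*pi_Q + 1/10*pi_R + 3/20*pi_S + 1/20*pi_T
with normalization: pi_P + pi_Q + pi_R + pi_S + pi_T = 1.

Using the first 4 balance equations plus normalization, the linear system A*pi = b is:
  [-3/5, 1/20, 2/5, 2/5, 9/20] . pi = 0
  [1/20, -4/5, 1/5, 1/20, 1/10] . pi = 0
  [1/20, 2/5, -9/10, 3/10, 1/20] . pi = 0
  [3/10, 3/10, 1/5, -9/10, 7/20] . pi = 0
  [1, 1, 1, 1, 1] . pi = 1

Solving yields:
  pi_P = 64670/172851
  pi_Q = 16180/172851
  pi_R = 26119/172851
  pi_S = 14010/57617
  pi_T = 23852/172851

Verification (pi * P):
  64670/172851*2/5 + 16180/172851*1/20 + 26119/172851*2/5 + 14010/57617*2/5 + 23852/172851*9/20 = 64670/172851 = pi_P  (ok)
  64670/172851*1/20 + 16180/172851*1/5 + 26119/172851*1/5 + 14010/57617*1/20 + 23852/172851*1/10 = 16180/172851 = pi_Q  (ok)
  64670/172851*1/20 + 16180/172851*2/5 + 26119/172851*1/10 + 14010/57617*3/10 + 23852/172851*1/20 = 26119/172851 = pi_R  (ok)
  64670/172851*3/10 + 16180/172851*3/10 + 26119/172851*1/5 + 14010/57617*1/10 + 23852/172851*7/20 = 14010/57617 = pi_S  (ok)
  64670/172851*1/5 + 16180/172851*1/20 + 26119/172851*1/10 + 14010/57617*3/20 + 23852/172851*1/20 = 23852/172851 = pi_T  (ok)

Answer: 64670/172851 16180/172851 26119/172851 14010/57617 23852/172851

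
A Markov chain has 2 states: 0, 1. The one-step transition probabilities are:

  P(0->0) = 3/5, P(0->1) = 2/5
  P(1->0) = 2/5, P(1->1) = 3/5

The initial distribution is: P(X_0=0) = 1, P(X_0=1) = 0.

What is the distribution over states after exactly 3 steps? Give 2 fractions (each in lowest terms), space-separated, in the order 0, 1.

Propagating the distribution step by step (d_{t+1} = d_t * P):
d_0 = (0=1, 1=0)
  d_1[0] = 1*3/5 + 0*2/5 = 3/5
  d_1[1] = 1*2/5 + 0*3/5 = 2/5
d_1 = (0=3/5, 1=2/5)
  d_2[0] = 3/5*3/5 + 2/5*2/5 = 13/25
  d_2[1] = 3/5*2/5 + 2/5*3/5 = 12/25
d_2 = (0=13/25, 1=12/25)
  d_3[0] = 13/25*3/5 + 12/25*2/5 = 63/125
  d_3[1] = 13/25*2/5 + 12/25*3/5 = 62/125
d_3 = (0=63/125, 1=62/125)

Answer: 63/125 62/125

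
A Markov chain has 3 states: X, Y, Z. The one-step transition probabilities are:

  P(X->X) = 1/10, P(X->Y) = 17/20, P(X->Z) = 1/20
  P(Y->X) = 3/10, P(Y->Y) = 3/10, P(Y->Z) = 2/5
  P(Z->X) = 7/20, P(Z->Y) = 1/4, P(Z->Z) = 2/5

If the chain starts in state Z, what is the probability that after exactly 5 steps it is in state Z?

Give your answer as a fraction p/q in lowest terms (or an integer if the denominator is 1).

Answer: 123201/400000

Derivation:
Computing P^5 by repeated multiplication:
P^1 =
  X: [1/10, 17/20, 1/20]
  Y: [3/10, 3/10, 2/5]
  Z: [7/20, 1/4, 2/5]
P^2 =
  X: [113/400, 141/400, 73/200]
  Y: [13/50, 89/200, 59/200]
  Z: [1/4, 189/400, 111/400]
P^3 =
  X: [1047/4000, 3497/8000, 2409/8000]
  Y: [1051/4000, 1713/4000, 309/1000]
  Z: [2111/8000, 3389/8000, 5/16]
P^4 =
  X: [42033/160000, 549/1280, 24671/80000]
  Y: [2629/10000, 1373/3200, 24643/80000]
  Z: [5257/20000, 68721/160000, 49223/160000]
P^5 =
  X: [84121/320000, 1373021/3200000, 985769/3200000]
  Y: [84103/320000, 686709/1600000, 61597/200000]
  Z: [840999/3200000, 1373393/3200000, 123201/400000]

(P^5)[Z -> Z] = 123201/400000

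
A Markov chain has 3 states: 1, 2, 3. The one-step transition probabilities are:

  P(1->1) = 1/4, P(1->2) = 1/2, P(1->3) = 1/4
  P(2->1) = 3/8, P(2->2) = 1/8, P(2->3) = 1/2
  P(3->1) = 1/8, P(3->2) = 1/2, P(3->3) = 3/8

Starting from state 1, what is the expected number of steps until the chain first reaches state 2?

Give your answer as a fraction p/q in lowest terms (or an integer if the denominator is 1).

Answer: 2

Derivation:
Let h_i = expected steps to first reach 2 from state i.
Boundary: h_2 = 0.
First-step equations for the other states:
  h_1 = 1 + 1/4*h_1 + 1/2*h_2 + 1/4*h_3
  h_3 = 1 + 1/8*h_1 + 1/2*h_2 + 3/8*h_3

Substituting h_2 = 0 and rearranging gives the linear system (I - Q) h = 1:
  [3/4, -1/4] . (h_1, h_3) = 1
  [-1/8, 5/8] . (h_1, h_3) = 1

Solving yields:
  h_1 = 2
  h_3 = 2

Starting state is 1, so the expected hitting time is h_1 = 2.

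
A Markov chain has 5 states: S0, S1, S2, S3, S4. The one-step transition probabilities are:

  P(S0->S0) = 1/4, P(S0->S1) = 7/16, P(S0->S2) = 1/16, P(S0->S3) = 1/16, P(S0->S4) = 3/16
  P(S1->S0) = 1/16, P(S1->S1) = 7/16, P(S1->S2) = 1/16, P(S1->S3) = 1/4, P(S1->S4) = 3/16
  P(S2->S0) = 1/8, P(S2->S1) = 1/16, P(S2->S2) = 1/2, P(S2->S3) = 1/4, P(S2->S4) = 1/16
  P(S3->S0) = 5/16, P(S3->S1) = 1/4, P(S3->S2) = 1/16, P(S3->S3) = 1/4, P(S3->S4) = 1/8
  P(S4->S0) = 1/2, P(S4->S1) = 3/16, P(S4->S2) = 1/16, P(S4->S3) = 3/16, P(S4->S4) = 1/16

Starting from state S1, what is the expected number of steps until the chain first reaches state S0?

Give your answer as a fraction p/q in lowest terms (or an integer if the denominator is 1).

Let h_i = expected steps to first reach S0 from state i.
Boundary: h_S0 = 0.
First-step equations for the other states:
  h_S1 = 1 + 1/16*h_S0 + 7/16*h_S1 + 1/16*h_S2 + 1/4*h_S3 + 3/16*h_S4
  h_S2 = 1 + 1/8*h_S0 + 1/16*h_S1 + 1/2*h_S2 + 1/4*h_S3 + 1/16*h_S4
  h_S3 = 1 + 5/16*h_S0 + 1/4*h_S1 + 1/16*h_S2 + 1/4*h_S3 + 1/8*h_S4
  h_S4 = 1 + 1/2*h_S0 + 3/16*h_S1 + 1/16*h_S2 + 3/16*h_S3 + 1/16*h_S4

Substituting h_S0 = 0 and rearranging gives the linear system (I - Q) h = 1:
  [9/16, -1/16, -1/4, -3/16] . (h_S1, h_S2, h_S3, h_S4) = 1
  [-1/16, 1/2, -1/4, -1/16] . (h_S1, h_S2, h_S3, h_S4) = 1
  [-1/4, -1/16, 3/4, -1/8] . (h_S1, h_S2, h_S3, h_S4) = 1
  [-3/16, -1/16, -3/16, 15/16] . (h_S1, h_S2, h_S3, h_S4) = 1

Solving yields:
  h_S1 = 2952/565
  h_S2 = 20096/3955
  h_S3 = 15984/3955
  h_S4 = 12888/3955

Starting state is S1, so the expected hitting time is h_S1 = 2952/565.

Answer: 2952/565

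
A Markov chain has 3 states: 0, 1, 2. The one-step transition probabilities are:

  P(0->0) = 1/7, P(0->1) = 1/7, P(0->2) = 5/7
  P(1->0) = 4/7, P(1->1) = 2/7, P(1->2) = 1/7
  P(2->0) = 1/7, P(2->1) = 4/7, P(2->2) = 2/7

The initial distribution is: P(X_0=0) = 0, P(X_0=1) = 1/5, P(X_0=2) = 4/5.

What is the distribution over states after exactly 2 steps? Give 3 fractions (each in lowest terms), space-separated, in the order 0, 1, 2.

Propagating the distribution step by step (d_{t+1} = d_t * P):
d_0 = (0=0, 1=1/5, 2=4/5)
  d_1[0] = 0*1/7 + 1/5*4/7 + 4/5*1/7 = 8/35
  d_1[1] = 0*1/7 + 1/5*2/7 + 4/5*4/7 = 18/35
  d_1[2] = 0*5/7 + 1/5*1/7 + 4/5*2/7 = 9/35
d_1 = (0=8/35, 1=18/35, 2=9/35)
  d_2[0] = 8/35*1/7 + 18/35*4/7 + 9/35*1/7 = 89/245
  d_2[1] = 8/35*1/7 + 18/35*2/7 + 9/35*4/7 = 16/49
  d_2[2] = 8/35*5/7 + 18/35*1/7 + 9/35*2/7 = 76/245
d_2 = (0=89/245, 1=16/49, 2=76/245)

Answer: 89/245 16/49 76/245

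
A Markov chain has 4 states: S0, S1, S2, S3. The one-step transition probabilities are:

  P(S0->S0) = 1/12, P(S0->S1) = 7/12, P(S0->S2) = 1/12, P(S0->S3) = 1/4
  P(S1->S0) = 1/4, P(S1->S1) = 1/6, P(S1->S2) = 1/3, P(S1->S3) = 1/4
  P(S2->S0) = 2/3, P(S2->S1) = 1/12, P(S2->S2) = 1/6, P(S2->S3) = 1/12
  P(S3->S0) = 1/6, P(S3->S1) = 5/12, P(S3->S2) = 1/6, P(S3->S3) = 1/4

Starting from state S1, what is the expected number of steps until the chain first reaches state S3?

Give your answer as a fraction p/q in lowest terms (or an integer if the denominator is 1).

Answer: 2532/539

Derivation:
Let h_i = expected steps to first reach S3 from state i.
Boundary: h_S3 = 0.
First-step equations for the other states:
  h_S0 = 1 + 1/12*h_S0 + 7/12*h_S1 + 1/12*h_S2 + 1/4*h_S3
  h_S1 = 1 + 1/4*h_S0 + 1/6*h_S1 + 1/3*h_S2 + 1/4*h_S3
  h_S2 = 1 + 2/3*h_S0 + 1/12*h_S1 + 1/6*h_S2 + 1/12*h_S3

Substituting h_S3 = 0 and rearranging gives the linear system (I - Q) h = 1:
  [11/12, -7/12, -1/12] . (h_S0, h_S1, h_S2) = 1
  [-1/4, 5/6, -1/3] . (h_S0, h_S1, h_S2) = 1
  [-2/3, -1/12, 5/6] . (h_S0, h_S1, h_S2) = 1

Solving yields:
  h_S0 = 2460/539
  h_S1 = 2532/539
  h_S2 = 2868/539

Starting state is S1, so the expected hitting time is h_S1 = 2532/539.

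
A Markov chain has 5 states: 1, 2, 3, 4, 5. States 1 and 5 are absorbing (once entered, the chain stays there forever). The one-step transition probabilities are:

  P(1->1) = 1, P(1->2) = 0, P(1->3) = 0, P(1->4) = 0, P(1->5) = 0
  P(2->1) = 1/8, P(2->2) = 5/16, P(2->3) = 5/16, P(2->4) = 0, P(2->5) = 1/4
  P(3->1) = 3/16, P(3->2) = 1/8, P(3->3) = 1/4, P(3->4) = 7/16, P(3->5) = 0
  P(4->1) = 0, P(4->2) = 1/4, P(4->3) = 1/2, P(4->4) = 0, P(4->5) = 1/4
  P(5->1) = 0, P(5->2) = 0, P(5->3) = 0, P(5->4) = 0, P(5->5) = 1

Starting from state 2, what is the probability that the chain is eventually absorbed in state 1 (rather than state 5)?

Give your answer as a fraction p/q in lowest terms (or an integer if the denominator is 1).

Answer: 128/299

Derivation:
Let a_i = P(absorbed in 1 | start in state i).
Boundary conditions: a_1 = 1, a_5 = 0.
For each transient state i, a_i = sum_j P(i->j) * a_j:
  a_2 = 1/8*a_1 + 5/16*a_2 + 5/16*a_3 + 0*a_4 + 1/4*a_5
  a_3 = 3/16*a_1 + 1/8*a_2 + 1/4*a_3 + 7/16*a_4 + 0*a_5
  a_4 = 0*a_1 + 1/4*a_2 + 1/2*a_3 + 0*a_4 + 1/4*a_5

Substituting a_1 = 1 and a_5 = 0, rearrange to (I - Q) a = r where r[i] = P(i -> 1):
  [11/16, -5/16, 0] . (a_2, a_3, a_4) = 1/8
  [-1/8, 3/4, -7/16] . (a_2, a_3, a_4) = 3/16
  [-1/4, -1/2, 1] . (a_2, a_3, a_4) = 0

Solving yields:
  a_2 = 128/299
  a_3 = 162/299
  a_4 = 113/299

Starting state is 2, so the absorption probability is a_2 = 128/299.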